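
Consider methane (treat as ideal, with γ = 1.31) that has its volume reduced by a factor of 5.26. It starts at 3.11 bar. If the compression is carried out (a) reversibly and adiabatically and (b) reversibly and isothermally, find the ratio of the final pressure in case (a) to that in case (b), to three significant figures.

P_adiabatic / P_isothermal ≈ 1.67

Isothermal: P_b = P₁(V₁/V₂) = 3.11×5.26.
Adiabatic: P_a = P₁(V₁/V₂)^γ = 3.11×5.26^(1.31).
P_a/P_b = (V₁/V₂)^(γ−1) = 5.26^(0.31) = 1.673.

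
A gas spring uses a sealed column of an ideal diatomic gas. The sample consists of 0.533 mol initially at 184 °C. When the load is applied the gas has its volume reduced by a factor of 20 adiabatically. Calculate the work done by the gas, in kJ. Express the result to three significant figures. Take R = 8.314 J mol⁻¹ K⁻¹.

Adiabatic: T₁V₁^(γ−1) = T₂V₂^(γ−1) ⇒ T₂ = T₁ (V₁/V₂)^(γ−1).
γ = 7/5 for a diatomic ideal gas, so γ−1 = 2/5.
T₁ = 184 °C = 457.1 K.
T₂ = 457.1 × 20^(2/5) = 1515 K.
Q = 0, so ΔU = W_on_gas = nCᵥΔT with Cᵥ = R/(γ−1) = 20.79 J/(mol·K).
ΔU = 0.533 × 20.79 × (1515 − 457.1) = 11720 J.
Work done by the gas = −ΔU = -11720 J.

W ≈ -11.7 kJ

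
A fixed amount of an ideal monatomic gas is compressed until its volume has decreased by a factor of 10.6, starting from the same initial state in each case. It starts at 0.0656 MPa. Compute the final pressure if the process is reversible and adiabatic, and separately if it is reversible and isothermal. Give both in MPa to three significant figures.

For a monatomic ideal gas γ = 5/3.
Isothermal: P₂ = P₁(V₁/V₂) = 0.0656×10.6 = 0.6954 MPa.
Adiabatic: P₂ = P₁(V₁/V₂)^γ = 0.0656×10.6^(5/3) = 3.355 MPa.

adiabatic: 3.36 MPa; isothermal: 0.695 MPa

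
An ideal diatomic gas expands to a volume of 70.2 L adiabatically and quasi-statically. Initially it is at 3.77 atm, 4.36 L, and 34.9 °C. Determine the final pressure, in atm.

P₂ ≈ 0.0770 atm

Adiabatic: P₁V₁^γ = P₂V₂^γ ⇒ P₂ = P₁ (V₁/V₂)^γ.
γ = 7/5 for a diatomic ideal gas.
P₂ = 3.77 × (4.36/70.2)^(7/5) = 0.07705 atm.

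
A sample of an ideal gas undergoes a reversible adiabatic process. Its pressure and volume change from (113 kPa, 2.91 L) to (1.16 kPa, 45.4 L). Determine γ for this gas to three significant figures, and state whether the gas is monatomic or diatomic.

γ ≈ 1.67; monatomic

PV^γ = const ⇒ γ = ln(P₂/P₁) / ln(V₁/V₂).
γ = ln(1.16/113) / ln(2.91/45.4) = 1.667.
γ ≈ 1.67 is close to 5/3, so the gas is monatomic.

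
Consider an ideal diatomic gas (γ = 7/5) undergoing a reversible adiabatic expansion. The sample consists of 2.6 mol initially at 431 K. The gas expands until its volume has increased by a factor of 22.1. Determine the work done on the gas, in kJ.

W ≈ -16.5 kJ

For a reversible adiabat TV^(γ−1) is constant, so T₂ = T₁ (V₁/V₂)^(γ−1).
T₂ = 431 × (1/22.1)^(2/5) = 124.9 K.
Q = 0, so ΔU = W_on_gas = nCᵥΔT with Cᵥ = R/(γ−1) = 20.79 J/(mol·K).
ΔU = 2.6 × 20.79 × (124.9 − 431) = -16540 J.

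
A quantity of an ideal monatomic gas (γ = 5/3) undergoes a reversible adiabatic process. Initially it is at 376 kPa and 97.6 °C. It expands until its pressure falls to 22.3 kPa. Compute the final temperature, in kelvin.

T₂ ≈ 120 K

Along an adiabat T P^((1−γ)/γ) is constant, so T₂ = T₁ (P₂/P₁)^((γ−1)/γ).
T₁ = 97.6 °C = 370.8 K.
T₂ = 370.8 × (22.3/376)^(2/5) = 119.8 K.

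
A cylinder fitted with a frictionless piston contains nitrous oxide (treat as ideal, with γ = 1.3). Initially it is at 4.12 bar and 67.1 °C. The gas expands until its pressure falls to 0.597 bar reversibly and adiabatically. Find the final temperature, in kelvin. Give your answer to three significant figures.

T₂ ≈ 218 K

Along an adiabat T P^((1−γ)/γ) is constant, so T₂ = T₁ (P₂/P₁)^((γ−1)/γ).
T₁ = 67.1 °C = 340.2 K.
T₂ = 340.2 × (0.597/4.12)^(0.231) = 217.9 K.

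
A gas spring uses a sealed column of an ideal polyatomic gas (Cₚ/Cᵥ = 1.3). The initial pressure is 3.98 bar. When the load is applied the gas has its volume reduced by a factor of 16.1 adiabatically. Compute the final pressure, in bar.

Since PV^γ is constant along a reversible adiabat, P₂ = P₁ (V₁/V₂)^γ.
P₂ = 3.98 × 16.1^(1.3) = 147.5 bar.

P₂ ≈ 147 bar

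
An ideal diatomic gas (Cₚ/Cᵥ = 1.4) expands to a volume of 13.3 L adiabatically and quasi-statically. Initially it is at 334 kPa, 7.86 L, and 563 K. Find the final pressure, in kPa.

Adiabatic: P₁V₁^γ = P₂V₂^γ ⇒ P₂ = P₁ (V₁/V₂)^γ.
P₂ = 334 × (7.86/13.3)^(1.4) = 159.9 kPa.

P₂ ≈ 160 kPa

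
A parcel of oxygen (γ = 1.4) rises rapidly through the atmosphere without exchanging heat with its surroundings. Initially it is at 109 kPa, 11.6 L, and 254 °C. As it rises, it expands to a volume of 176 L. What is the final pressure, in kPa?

P₂ ≈ 2.42 kPa

Since PV^γ is constant along a reversible adiabat, P₂ = P₁ (V₁/V₂)^γ.
P₂ = 109 × (11.6/176)^(1.4) = 2.421 kPa.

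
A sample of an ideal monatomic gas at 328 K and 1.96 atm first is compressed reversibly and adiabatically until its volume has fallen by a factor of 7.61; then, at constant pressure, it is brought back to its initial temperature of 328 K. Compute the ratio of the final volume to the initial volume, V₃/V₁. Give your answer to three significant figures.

V₃/V₁ ≈ 0.0340

For a monatomic ideal gas γ = 5/3.
Adiabatic step: V₂/V₁ = 0.1314; T₂ = T₁·7.61^(2/3) = 1269 K.
Isobaric step: V₃/V₂ = T₃/T₂ = 328/1269.
V₃/V₁ = (V₂/V₁)(V₃/V₂) = 0.1314 × (328/1269) = 0.03396.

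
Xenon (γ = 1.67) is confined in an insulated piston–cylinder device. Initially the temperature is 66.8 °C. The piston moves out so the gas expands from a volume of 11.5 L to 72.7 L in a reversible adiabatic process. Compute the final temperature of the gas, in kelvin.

T₂ ≈ 98.8 K

For a reversible adiabat TV^(γ−1) is constant, so T₂ = T₁ (V₁/V₂)^(γ−1).
T₁ = 66.8 °C = 339.9 K.
T₂ = 339.9 × (11.5/72.7)^(0.67) = 98.82 K.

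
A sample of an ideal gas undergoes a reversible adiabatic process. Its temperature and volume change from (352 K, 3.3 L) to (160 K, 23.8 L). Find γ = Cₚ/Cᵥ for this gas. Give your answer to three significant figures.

γ ≈ 1.40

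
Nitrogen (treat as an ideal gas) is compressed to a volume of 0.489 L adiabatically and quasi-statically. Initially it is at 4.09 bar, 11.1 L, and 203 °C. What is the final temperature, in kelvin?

T₂ ≈ 1660 K

For a reversible adiabat TV^(γ−1) is constant, so T₂ = T₁ (V₁/V₂)^(γ−1).
γ = 7/5 for a diatomic ideal gas.
T₁ = 203 °C = 476.1 K.
T₂ = 476.1 × (11.1/0.489)^(2/5) = 1660 K.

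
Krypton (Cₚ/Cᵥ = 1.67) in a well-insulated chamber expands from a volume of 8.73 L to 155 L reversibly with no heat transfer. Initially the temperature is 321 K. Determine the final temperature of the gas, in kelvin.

T₂ ≈ 46.7 K

For a reversible adiabat TV^(γ−1) is constant, so T₂ = T₁ (V₁/V₂)^(γ−1).
T₂ = 321 × (8.73/155)^(0.67) = 46.72 K.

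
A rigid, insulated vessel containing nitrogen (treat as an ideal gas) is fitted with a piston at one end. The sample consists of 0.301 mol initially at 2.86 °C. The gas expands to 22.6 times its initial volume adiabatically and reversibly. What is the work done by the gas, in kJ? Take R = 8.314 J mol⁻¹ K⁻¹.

W ≈ 1.23 kJ

Adiabatic: T₁V₁^(γ−1) = T₂V₂^(γ−1) ⇒ T₂ = T₁ (V₁/V₂)^(γ−1).
γ = 7/5 for a diatomic ideal gas, so γ−1 = 2/5.
T₁ = 2.86 °C = 276 K.
T₂ = 276 × (1/22.6)^(2/5) = 79.3 K.
Q = 0, so ΔU = W_on_gas = nCᵥΔT with Cᵥ = R/(γ−1) = 20.79 J/(mol·K).
ΔU = 0.301 × 20.79 × (79.3 − 276) = -1231 J.
Work done by the gas = −ΔU = 1231 J.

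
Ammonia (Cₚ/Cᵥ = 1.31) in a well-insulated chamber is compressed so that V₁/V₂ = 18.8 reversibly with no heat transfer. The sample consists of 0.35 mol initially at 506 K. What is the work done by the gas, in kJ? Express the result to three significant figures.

For a reversible adiabat TV^(γ−1) is constant, so T₂ = T₁ (V₁/V₂)^(γ−1).
T₂ = 506 × 18.8^(0.31) = 1256 K.
Q = 0, so ΔU = W_on_gas = nCᵥΔT with Cᵥ = R/(γ−1) = 26.82 J/(mol·K).
ΔU = 0.35 × 26.82 × (1256 − 506) = 7044 J.
Work done by the gas = −ΔU = -7044 J.

W ≈ -7.04 kJ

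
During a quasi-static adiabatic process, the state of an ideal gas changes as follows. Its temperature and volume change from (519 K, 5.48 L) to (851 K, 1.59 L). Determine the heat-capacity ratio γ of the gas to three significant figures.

γ ≈ 1.40

TV^(γ−1) = const ⇒ γ − 1 = ln(T₂/T₁) / ln(V₁/V₂).
γ = 1 + ln(851/519) / ln(5.48/1.59) = 1.4.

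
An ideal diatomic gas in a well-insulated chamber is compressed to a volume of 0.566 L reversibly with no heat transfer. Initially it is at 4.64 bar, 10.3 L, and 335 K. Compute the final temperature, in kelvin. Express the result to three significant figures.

T₂ ≈ 1070 K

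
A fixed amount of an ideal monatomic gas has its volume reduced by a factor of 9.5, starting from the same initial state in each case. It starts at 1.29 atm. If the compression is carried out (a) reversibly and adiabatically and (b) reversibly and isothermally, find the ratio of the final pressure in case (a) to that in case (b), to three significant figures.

P_adiabatic / P_isothermal ≈ 4.49

For a monatomic ideal gas γ = 5/3.
Isothermal: P_b = P₁(V₁/V₂) = 1.29×9.5.
Adiabatic: P_a = P₁(V₁/V₂)^γ = 1.29×9.5^(5/3).
P_a/P_b = (V₁/V₂)^(γ−1) = 9.5^(2/3) = 4.486.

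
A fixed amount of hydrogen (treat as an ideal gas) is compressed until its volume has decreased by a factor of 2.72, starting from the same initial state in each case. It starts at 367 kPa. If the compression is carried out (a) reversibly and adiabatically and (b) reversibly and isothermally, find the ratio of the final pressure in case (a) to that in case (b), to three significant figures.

P_adiabatic / P_isothermal ≈ 1.49

For a diatomic ideal gas γ = 7/5.
Isothermal: P_b = P₁(V₁/V₂) = 367×2.72.
Adiabatic: P_a = P₁(V₁/V₂)^γ = 367×2.72^(7/5).
P_a/P_b = (V₁/V₂)^(γ−1) = 2.72^(2/5) = 1.492.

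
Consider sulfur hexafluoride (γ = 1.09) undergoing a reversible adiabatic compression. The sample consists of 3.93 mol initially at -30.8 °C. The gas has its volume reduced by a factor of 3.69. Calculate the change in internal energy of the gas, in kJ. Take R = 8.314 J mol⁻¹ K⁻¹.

For a reversible adiabat TV^(γ−1) is constant, so T₂ = T₁ (V₁/V₂)^(γ−1).
T₁ = -30.8 °C = 242.3 K.
T₂ = 242.3 × 3.69^(0.09) = 272.6 K.
Q = 0, so ΔU = W_on_gas = nCᵥΔT with Cᵥ = R/(γ−1) = 92.38 J/(mol·K).
ΔU = 3.93 × 92.38 × (272.6 − 242.3) = 10970 J.

ΔU ≈ 11.0 kJ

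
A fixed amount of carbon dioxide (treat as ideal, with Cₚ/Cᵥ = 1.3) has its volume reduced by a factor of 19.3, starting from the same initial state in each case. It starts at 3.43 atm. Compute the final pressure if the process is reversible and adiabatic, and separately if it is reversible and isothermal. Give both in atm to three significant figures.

adiabatic: 161 atm; isothermal: 66.2 atm

Isothermal: P₂ = P₁(V₁/V₂) = 3.43×19.3 = 66.2 atm.
Adiabatic: P₂ = P₁(V₁/V₂)^γ = 3.43×19.3^(1.3) = 160.9 atm.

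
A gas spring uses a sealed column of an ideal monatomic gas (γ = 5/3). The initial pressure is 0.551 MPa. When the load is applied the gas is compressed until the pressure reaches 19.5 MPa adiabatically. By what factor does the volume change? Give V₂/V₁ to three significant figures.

From PV^γ = const, V₂/V₁ = (P₁/P₂)^(1/γ).
V₂/V₁ = (0.551/19.5)^(3/5) = 0.1177.

V₂/V₁ ≈ 0.118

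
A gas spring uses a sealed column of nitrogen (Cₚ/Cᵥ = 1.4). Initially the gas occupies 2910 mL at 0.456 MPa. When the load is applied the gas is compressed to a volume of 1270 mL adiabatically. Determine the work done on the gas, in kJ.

W ≈ 1.30 kJ

P₂ = P₁(V₁/V₂)^γ = 0.456×(2910/1270)^(1.4) = 1.456 MPa.
For a reversible adiabat, W_by_gas = (P₁V₁ − P₂V₂)/(γ−1).
W_by = (456000×0.00291 − 1.456×10^6×0.00127) / (0.4) = -1305 J.
W_on_gas = −W_by = 1305 J.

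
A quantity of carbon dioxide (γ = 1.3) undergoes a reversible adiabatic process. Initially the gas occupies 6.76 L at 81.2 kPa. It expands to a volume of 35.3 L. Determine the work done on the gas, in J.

W ≈ -715 J

P₂ = P₁(V₁/V₂)^γ = 81.2×(6.76/35.3)^(1.3) = 9.471 kPa.
For a reversible adiabat, W_by_gas = (P₁V₁ − P₂V₂)/(γ−1).
W_by = (81200×0.00676 − 9471×0.0353) / (0.3) = 715.3 J.
W_on_gas = −W_by = -715.3 J.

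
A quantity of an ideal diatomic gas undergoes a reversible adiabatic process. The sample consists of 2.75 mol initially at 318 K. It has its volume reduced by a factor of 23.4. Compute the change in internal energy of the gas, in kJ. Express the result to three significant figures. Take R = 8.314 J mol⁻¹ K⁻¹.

For a reversible adiabat TV^(γ−1) is constant, so T₂ = T₁ (V₁/V₂)^(γ−1).
γ = 7/5 for a diatomic ideal gas, so γ−1 = 2/5.
T₂ = 318 × 23.4^(2/5) = 1122 K.
Q = 0, so ΔU = W_on_gas = nCᵥΔT with Cᵥ = R/(γ−1) = 20.79 J/(mol·K).
ΔU = 2.75 × 20.79 × (1122 − 318) = 45970 J.

ΔU ≈ 46.0 kJ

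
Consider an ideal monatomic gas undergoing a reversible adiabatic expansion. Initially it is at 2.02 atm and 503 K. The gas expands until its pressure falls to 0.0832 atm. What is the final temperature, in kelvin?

T₂ ≈ 140 K

Adiabatic: T₂/T₁ = (P₂/P₁)^((γ−1)/γ).
For a monatomic ideal gas γ = 5/3, so (γ−1)/γ = 2/5.
T₂ = 503 × (0.0832/2.02)^(2/5) = 140.4 K.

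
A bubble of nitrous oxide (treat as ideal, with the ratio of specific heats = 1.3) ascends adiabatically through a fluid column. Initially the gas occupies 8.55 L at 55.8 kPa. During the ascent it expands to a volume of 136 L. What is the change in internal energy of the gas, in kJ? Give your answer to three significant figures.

P₂ = P₁(V₁/V₂)^γ = 55.8×(8.55/136)^(1.3) = 1.53 kPa.
For a reversible adiabat, W_by_gas = (P₁V₁ − P₂V₂)/(γ−1).
W_by = (55800×0.00855 − 1530×0.136) / (0.3) = 896.9 J.
Q = 0 ⇒ ΔU = −W_by = -896.9 J.

ΔU ≈ -0.897 kJ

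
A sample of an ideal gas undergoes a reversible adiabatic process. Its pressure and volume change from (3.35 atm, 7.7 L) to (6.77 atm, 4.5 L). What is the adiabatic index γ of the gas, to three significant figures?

γ ≈ 1.31

PV^γ = const ⇒ γ = ln(P₂/P₁) / ln(V₁/V₂).
γ = ln(6.77/3.35) / ln(7.7/4.5) = 1.31.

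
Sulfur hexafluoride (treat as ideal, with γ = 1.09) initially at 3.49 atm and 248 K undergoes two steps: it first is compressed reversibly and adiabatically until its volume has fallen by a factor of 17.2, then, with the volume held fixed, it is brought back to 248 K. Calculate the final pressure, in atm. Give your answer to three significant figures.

Adiabatic step (PV^γ = const): P₂ = 3.49×17.2^(1.09) = 77.54 atm; T₂ = 248×17.2^(0.09) = 320.4 K.
Isochoric: P₃ = P₂(T₃/T₂) = 77.54 × (248/320.4) = 60.03 atm.

P₃ ≈ 60.0 atm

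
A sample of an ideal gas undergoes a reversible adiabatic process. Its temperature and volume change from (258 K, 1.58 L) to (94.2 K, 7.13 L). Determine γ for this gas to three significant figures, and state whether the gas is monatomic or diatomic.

TV^(γ−1) = const ⇒ γ − 1 = ln(T₂/T₁) / ln(V₁/V₂).
γ = 1 + ln(94.2/258) / ln(1.58/7.13) = 1.669.
γ ≈ 1.67 is close to 5/3, so the gas is monatomic.

γ ≈ 1.67; monatomic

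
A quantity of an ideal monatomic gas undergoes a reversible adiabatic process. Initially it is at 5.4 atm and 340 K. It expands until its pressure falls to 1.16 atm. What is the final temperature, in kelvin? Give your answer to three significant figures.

T₂ ≈ 184 K

Along an adiabat T P^((1−γ)/γ) is constant, so T₂ = T₁ (P₂/P₁)^((γ−1)/γ).
For a monatomic ideal gas γ = 5/3, so (γ−1)/γ = 2/5.
T₂ = 340 × (1.16/5.4)^(2/5) = 183.8 K.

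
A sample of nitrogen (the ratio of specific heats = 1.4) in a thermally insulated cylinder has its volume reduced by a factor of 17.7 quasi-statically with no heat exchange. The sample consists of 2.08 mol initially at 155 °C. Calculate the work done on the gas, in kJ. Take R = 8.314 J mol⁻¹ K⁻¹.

W ≈ 39.9 kJ

For a reversible adiabat TV^(γ−1) is constant, so T₂ = T₁ (V₁/V₂)^(γ−1).
T₁ = 155 °C = 428.1 K.
T₂ = 428.1 × 17.7^(0.4) = 1351 K.
Q = 0, so ΔU = W_on_gas = nCᵥΔT with Cᵥ = R/(γ−1) = 20.79 J/(mol·K).
ΔU = 2.08 × 20.79 × (1351 − 428.1) = 39910 J.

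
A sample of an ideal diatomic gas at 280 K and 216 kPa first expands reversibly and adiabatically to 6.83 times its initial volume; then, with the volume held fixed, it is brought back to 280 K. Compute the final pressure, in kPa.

For a diatomic ideal gas γ = 7/5.
Adiabatic step (PV^γ = const): P₂ = 216×(1/6.83)^(7/5) = 14.66 kPa; T₂ = 280×(1/6.83)^(2/5) = 129.8 K.
Isochoric: P₃ = P₂(T₃/T₂) = 14.66 × (280/129.8) = 31.63 kPa.

P₃ ≈ 31.6 kPa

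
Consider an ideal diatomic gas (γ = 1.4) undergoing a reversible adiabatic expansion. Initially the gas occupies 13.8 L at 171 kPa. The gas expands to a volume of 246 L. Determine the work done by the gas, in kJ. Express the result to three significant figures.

W ≈ 4.04 kJ

P₂ = P₁(V₁/V₂)^γ = 171×(13.8/246)^(1.4) = 3.031 kPa.
For a reversible adiabat, W_by_gas = (P₁V₁ − P₂V₂)/(γ−1).
W_by = (171000×0.0138 − 3031×0.246) / (0.4) = 4036 J.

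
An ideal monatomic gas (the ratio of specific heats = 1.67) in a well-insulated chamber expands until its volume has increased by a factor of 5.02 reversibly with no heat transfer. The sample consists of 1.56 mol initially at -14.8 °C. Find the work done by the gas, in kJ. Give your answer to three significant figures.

W ≈ 3.30 kJ

Adiabatic: T₁V₁^(γ−1) = T₂V₂^(γ−1) ⇒ T₂ = T₁ (V₁/V₂)^(γ−1).
T₁ = -14.8 °C = 258.3 K.
T₂ = 258.3 × (1/5.02)^(0.67) = 87.65 K.
Q = 0, so ΔU = W_on_gas = nCᵥΔT with Cᵥ = R/(γ−1) = 12.41 J/(mol·K).
ΔU = 1.56 × 12.41 × (87.65 − 258.3) = -3304 J.
Work done by the gas = −ΔU = 3304 J.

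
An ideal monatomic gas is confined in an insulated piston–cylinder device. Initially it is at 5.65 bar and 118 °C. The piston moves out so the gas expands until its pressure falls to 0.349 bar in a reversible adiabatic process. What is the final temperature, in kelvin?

T₂ ≈ 128 K

Along an adiabat T P^((1−γ)/γ) is constant, so T₂ = T₁ (P₂/P₁)^((γ−1)/γ).
For a monatomic ideal gas γ = 5/3, so (γ−1)/γ = 2/5.
T₁ = 118 °C = 391.1 K.
T₂ = 391.1 × (0.349/5.65)^(2/5) = 128.4 K.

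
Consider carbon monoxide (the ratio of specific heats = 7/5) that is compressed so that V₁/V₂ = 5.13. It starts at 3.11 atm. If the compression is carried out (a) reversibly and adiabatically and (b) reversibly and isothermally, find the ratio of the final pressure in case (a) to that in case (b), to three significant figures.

P_adiabatic / P_isothermal ≈ 1.92

Isothermal: P_b = P₁(V₁/V₂) = 3.11×5.13.
Adiabatic: P_a = P₁(V₁/V₂)^γ = 3.11×5.13^(7/5).
P_a/P_b = (V₁/V₂)^(γ−1) = 5.13^(2/5) = 1.923.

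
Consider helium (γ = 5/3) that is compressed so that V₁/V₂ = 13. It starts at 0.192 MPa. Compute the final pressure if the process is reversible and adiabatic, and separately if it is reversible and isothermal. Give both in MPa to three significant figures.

Isothermal: P₂ = P₁(V₁/V₂) = 0.192×13 = 2.496 MPa.
Adiabatic: P₂ = P₁(V₁/V₂)^γ = 0.192×13^(5/3) = 13.8 MPa.

adiabatic: 13.8 MPa; isothermal: 2.50 MPa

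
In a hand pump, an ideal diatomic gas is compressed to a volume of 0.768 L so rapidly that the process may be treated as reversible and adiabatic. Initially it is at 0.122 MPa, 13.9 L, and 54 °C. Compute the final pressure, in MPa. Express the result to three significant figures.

P₂ ≈ 7.03 MPa

Since PV^γ is constant along a reversible adiabat, P₂ = P₁ (V₁/V₂)^γ.
γ = 7/5 for a diatomic ideal gas.
P₂ = 0.122 × (13.9/0.768)^(7/5) = 7.032 MPa.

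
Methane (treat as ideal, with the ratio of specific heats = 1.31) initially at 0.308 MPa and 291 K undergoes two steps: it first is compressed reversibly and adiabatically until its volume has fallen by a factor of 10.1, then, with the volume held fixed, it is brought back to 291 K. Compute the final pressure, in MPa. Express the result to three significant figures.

P₃ ≈ 3.11 MPa

Adiabatic step (PV^γ = const): P₂ = 0.308×10.1^(1.31) = 6.371 MPa; T₂ = 291×10.1^(0.31) = 596 K.
Isochoric: P₃ = P₂(T₃/T₂) = 6.371 × (291/596) = 3.111 MPa.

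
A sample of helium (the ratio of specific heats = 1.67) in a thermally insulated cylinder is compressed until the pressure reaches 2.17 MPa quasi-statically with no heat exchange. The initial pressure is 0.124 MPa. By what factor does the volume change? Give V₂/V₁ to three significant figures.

V₂/V₁ ≈ 0.180

From PV^γ = const, V₂/V₁ = (P₁/P₂)^(1/γ).
V₂/V₁ = (0.124/2.17)^(0.599) = 0.1802.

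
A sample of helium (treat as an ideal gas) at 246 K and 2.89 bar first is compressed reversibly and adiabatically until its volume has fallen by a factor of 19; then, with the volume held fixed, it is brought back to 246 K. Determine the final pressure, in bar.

For a monatomic ideal gas γ = 5/3.
Adiabatic step (PV^γ = const): P₂ = 2.89×19^(5/3) = 391 bar; T₂ = 246×19^(2/3) = 1752 K.
Isochoric: P₃ = P₂(T₃/T₂) = 391 × (246/1752) = 54.91 bar.

P₃ ≈ 54.9 bar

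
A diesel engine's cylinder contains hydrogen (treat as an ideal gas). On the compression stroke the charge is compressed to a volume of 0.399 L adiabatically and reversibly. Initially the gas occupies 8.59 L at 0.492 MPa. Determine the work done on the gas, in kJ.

W ≈ 25.5 kJ

γ = 7/5 for a diatomic ideal gas.
P₂ = P₁(V₁/V₂)^γ = 0.492×(8.59/0.399)^(7/5) = 36.16 MPa.
For a reversible adiabat, W_by_gas = (P₁V₁ − P₂V₂)/(γ−1).
W_by = (492000×0.00859 − 3.616×10^7×0.000399) / (2/5) = -25500 J.
W_on_gas = −W_by = 25500 J.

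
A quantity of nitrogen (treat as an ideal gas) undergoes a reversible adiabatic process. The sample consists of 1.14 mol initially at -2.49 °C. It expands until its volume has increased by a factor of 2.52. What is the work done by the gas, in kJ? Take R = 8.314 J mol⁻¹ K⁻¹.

W ≈ 1.98 kJ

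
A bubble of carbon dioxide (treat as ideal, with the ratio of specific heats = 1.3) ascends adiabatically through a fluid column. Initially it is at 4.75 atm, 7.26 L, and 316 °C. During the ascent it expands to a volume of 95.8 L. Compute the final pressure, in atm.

Adiabatic: P₁V₁^γ = P₂V₂^γ ⇒ P₂ = P₁ (V₁/V₂)^γ.
P₂ = 4.75 × (7.26/95.8)^(1.3) = 0.166 atm.

P₂ ≈ 0.166 atm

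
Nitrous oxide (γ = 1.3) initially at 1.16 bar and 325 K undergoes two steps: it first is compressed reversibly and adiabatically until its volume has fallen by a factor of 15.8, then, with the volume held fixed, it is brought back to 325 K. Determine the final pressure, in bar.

P₃ ≈ 18.3 bar

Adiabatic step (PV^γ = const): P₂ = 1.16×15.8^(1.3) = 41.95 bar; T₂ = 325×15.8^(0.3) = 743.8 K.
Isochoric: P₃ = P₂(T₃/T₂) = 41.95 × (325/743.8) = 18.33 bar.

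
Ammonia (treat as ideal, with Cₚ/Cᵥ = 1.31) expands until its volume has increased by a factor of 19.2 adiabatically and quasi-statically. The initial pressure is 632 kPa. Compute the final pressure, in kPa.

Since PV^γ is constant along a reversible adiabat, P₂ = P₁ (V₁/V₂)^γ.
P₂ = 632 × (1/19.2)^(1.31) = 13.17 kPa.

P₂ ≈ 13.2 kPa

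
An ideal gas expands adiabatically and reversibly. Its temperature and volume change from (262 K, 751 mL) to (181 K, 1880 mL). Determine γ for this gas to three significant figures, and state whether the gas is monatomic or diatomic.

γ ≈ 1.40; diatomic

TV^(γ−1) = const ⇒ γ − 1 = ln(T₂/T₁) / ln(V₁/V₂).
γ = 1 + ln(181/262) / ln(751/1880) = 1.403.
γ ≈ 1.40 is close to 7/5, so the gas is diatomic.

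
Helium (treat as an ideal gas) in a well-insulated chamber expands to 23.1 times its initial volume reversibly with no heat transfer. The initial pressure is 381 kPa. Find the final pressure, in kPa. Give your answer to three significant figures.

Since PV^γ is constant along a reversible adiabat, P₂ = P₁ (V₁/V₂)^γ.
For a monatomic ideal gas γ = 5/3.
P₂ = 381 × (1/23.1)^(5/3) = 2.033 kPa.

P₂ ≈ 2.03 kPa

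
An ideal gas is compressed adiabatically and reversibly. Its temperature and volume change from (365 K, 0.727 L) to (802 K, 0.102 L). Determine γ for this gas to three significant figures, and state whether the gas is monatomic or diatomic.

TV^(γ−1) = const ⇒ γ − 1 = ln(T₂/T₁) / ln(V₁/V₂).
γ = 1 + ln(802/365) / ln(0.727/0.102) = 1.401.
γ ≈ 1.40 is close to 7/5, so the gas is diatomic.

γ ≈ 1.40; diatomic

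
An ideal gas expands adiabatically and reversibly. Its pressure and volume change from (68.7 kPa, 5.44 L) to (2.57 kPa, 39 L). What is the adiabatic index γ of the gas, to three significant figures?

PV^γ = const ⇒ γ = ln(P₂/P₁) / ln(V₁/V₂).
γ = ln(2.57/68.7) / ln(5.44/39) = 1.668.

γ ≈ 1.67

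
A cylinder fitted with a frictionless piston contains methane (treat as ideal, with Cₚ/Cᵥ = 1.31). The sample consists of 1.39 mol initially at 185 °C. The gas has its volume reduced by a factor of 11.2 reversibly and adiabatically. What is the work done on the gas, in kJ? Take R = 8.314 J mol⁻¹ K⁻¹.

W ≈ 19.0 kJ

Adiabatic: T₁V₁^(γ−1) = T₂V₂^(γ−1) ⇒ T₂ = T₁ (V₁/V₂)^(γ−1).
T₁ = 185 °C = 458.1 K.
T₂ = 458.1 × 11.2^(0.31) = 968.9 K.
Q = 0, so ΔU = W_on_gas = nCᵥΔT with Cᵥ = R/(γ−1) = 26.82 J/(mol·K).
ΔU = 1.39 × 26.82 × (968.9 − 458.1) = 19040 J.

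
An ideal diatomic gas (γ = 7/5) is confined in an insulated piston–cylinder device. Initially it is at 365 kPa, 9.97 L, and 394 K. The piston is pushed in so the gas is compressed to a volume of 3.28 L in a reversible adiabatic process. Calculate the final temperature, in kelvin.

Adiabatic: T₁V₁^(γ−1) = T₂V₂^(γ−1) ⇒ T₂ = T₁ (V₁/V₂)^(γ−1).
T₂ = 394 × (9.97/3.28)^(2/5) = 614.6 K.

T₂ ≈ 615 K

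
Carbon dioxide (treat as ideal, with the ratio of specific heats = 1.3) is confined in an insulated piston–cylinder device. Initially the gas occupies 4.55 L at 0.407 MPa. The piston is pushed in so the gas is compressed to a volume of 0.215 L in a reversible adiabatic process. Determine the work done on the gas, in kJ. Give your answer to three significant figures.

P₂ = P₁(V₁/V₂)^γ = 0.407×(4.55/0.215)^(1.3) = 21.52 MPa.
For a reversible adiabat, W_by_gas = (P₁V₁ − P₂V₂)/(γ−1).
W_by = (407000×0.00455 − 2.152×10^7×0.000215) / (0.3) = -9250 J.
W_on_gas = −W_by = 9250 J.

W ≈ 9.25 kJ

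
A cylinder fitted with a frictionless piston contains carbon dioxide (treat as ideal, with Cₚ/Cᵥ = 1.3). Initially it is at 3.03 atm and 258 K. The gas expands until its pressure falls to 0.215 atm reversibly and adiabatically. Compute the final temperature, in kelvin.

Adiabatic: T₂/T₁ = (P₂/P₁)^((γ−1)/γ).
T₂ = 258 × (0.215/3.03)^(0.231) = 140.1 K.

T₂ ≈ 140 K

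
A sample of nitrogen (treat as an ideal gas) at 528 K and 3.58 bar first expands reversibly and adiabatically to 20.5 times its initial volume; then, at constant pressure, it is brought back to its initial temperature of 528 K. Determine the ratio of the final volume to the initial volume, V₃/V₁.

V₃/V₁ ≈ 68.6

For a diatomic ideal gas γ = 7/5.
Adiabatic step: V₂/V₁ = 20.5; T₂ = T₁·(1/20.5)^(2/5) = 157.7 K.
Isobaric step: V₃/V₂ = T₃/T₂ = 528/157.7.
V₃/V₁ = (V₂/V₁)(V₃/V₂) = 20.5 × (528/157.7) = 68.62.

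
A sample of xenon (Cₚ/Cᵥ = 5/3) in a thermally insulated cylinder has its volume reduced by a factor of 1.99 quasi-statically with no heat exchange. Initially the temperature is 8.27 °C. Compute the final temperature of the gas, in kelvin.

T₂ ≈ 445 K

Adiabatic: T₁V₁^(γ−1) = T₂V₂^(γ−1) ⇒ T₂ = T₁ (V₁/V₂)^(γ−1).
T₁ = 8.27 °C = 281.4 K.
T₂ = 281.4 × 1.99^(2/3) = 445.2 K.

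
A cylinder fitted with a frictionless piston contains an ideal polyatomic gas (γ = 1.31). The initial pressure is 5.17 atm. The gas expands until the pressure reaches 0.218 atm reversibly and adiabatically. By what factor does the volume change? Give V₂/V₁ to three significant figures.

V₂/V₁ ≈ 11.2

From PV^γ = const, V₂/V₁ = (P₁/P₂)^(1/γ).
V₂/V₁ = (5.17/0.218)^(0.763) = 11.21.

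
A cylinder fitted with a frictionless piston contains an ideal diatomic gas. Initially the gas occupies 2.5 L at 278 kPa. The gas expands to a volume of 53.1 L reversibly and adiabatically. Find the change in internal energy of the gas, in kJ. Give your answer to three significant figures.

ΔU ≈ -1.23 kJ

γ = 7/5 for a diatomic ideal gas.
P₂ = P₁(V₁/V₂)^γ = 278×(2.5/53.1)^(7/5) = 3.855 kPa.
For a reversible adiabat, W_by_gas = (P₁V₁ − P₂V₂)/(γ−1).
W_by = (278000×0.0025 − 3855×0.0531) / (2/5) = 1226 J.
Q = 0 ⇒ ΔU = −W_by = -1226 J.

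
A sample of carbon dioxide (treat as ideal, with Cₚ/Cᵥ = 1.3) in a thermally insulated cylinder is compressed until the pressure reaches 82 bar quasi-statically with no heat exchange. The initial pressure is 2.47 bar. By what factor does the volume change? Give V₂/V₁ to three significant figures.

V₂/V₁ ≈ 0.0676

From PV^γ = const, V₂/V₁ = (P₁/P₂)^(1/γ).
V₂/V₁ = (2.47/82)^(0.769) = 0.06759.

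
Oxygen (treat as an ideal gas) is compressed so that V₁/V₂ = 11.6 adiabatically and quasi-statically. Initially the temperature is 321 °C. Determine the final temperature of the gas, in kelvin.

Adiabatic: T₁V₁^(γ−1) = T₂V₂^(γ−1) ⇒ T₂ = T₁ (V₁/V₂)^(γ−1).
For a diatomic ideal gas γ = 7/5, so γ−1 = 2/5.
T₁ = 321 °C = 594.1 K.
T₂ = 594.1 × 11.6^(2/5) = 1584 K.

T₂ ≈ 1580 K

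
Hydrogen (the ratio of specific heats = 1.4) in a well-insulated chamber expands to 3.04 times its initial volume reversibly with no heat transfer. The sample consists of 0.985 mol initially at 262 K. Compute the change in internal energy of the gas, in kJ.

ΔU ≈ -1.93 kJ

For a reversible adiabat TV^(γ−1) is constant, so T₂ = T₁ (V₁/V₂)^(γ−1).
T₂ = 262 × (1/3.04)^(0.4) = 167.9 K.
Q = 0, so ΔU = W_on_gas = nCᵥΔT with Cᵥ = R/(γ−1) = 20.79 J/(mol·K).
ΔU = 0.985 × 20.79 × (167.9 − 262) = -1926 J.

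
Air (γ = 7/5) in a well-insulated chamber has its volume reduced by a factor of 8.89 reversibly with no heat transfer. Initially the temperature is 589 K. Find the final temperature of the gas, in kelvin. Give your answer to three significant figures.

T₂ ≈ 1410 K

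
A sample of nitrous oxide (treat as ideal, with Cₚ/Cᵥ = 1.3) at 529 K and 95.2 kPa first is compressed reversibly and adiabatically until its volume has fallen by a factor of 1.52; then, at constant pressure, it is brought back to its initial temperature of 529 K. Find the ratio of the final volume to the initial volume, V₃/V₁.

Adiabatic step: V₂/V₁ = 0.6579; T₂ = T₁·1.52^(0.3) = 599.8 K.
Isobaric step: V₃/V₂ = T₃/T₂ = 529/599.8.
V₃/V₁ = (V₂/V₁)(V₃/V₂) = 0.6579 × (529/599.8) = 0.5802.

V₃/V₁ ≈ 0.580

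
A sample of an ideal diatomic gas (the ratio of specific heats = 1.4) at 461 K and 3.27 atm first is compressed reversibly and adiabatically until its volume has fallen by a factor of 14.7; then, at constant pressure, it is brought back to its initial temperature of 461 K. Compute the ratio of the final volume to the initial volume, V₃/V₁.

Adiabatic step: V₂/V₁ = 0.06803; T₂ = T₁·14.7^(0.4) = 1351 K.
Isobaric step: V₃/V₂ = T₃/T₂ = 461/1351.
V₃/V₁ = (V₂/V₁)(V₃/V₂) = 0.06803 × (461/1351) = 0.02321.

V₃/V₁ ≈ 0.0232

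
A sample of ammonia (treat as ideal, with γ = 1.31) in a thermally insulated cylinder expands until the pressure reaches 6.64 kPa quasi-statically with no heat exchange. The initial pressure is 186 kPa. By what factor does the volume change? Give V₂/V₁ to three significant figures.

From PV^γ = const, V₂/V₁ = (P₁/P₂)^(1/γ).
V₂/V₁ = (186/6.64)^(0.763) = 12.73.

V₂/V₁ ≈ 12.7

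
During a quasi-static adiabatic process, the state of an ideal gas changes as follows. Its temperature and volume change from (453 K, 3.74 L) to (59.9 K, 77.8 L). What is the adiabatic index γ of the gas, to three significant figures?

TV^(γ−1) = const ⇒ γ − 1 = ln(T₂/T₁) / ln(V₁/V₂).
γ = 1 + ln(59.9/453) / ln(3.74/77.8) = 1.667.

γ ≈ 1.67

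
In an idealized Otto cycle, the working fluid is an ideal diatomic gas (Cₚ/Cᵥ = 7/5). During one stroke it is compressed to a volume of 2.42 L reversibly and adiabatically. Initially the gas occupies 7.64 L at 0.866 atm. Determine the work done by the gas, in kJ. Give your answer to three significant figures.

W ≈ -0.979 kJ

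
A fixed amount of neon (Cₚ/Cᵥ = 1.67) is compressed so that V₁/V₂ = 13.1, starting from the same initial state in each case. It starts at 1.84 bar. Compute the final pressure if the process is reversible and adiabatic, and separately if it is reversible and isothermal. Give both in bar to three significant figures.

adiabatic: 135 bar; isothermal: 24.1 bar

Isothermal: P₂ = P₁(V₁/V₂) = 1.84×13.1 = 24.1 bar.
Adiabatic: P₂ = P₁(V₁/V₂)^γ = 1.84×13.1^(1.67) = 135.1 bar.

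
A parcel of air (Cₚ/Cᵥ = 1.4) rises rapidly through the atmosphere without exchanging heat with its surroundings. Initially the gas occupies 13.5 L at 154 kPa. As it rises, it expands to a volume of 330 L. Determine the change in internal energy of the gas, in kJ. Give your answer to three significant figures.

P₂ = P₁(V₁/V₂)^γ = 154×(13.5/330)^(1.4) = 1.754 kPa.
For a reversible adiabat, W_by_gas = (P₁V₁ − P₂V₂)/(γ−1).
W_by = (154000×0.0135 − 1754×0.33) / (0.4) = 3750 J.
Q = 0 ⇒ ΔU = −W_by = -3750 J.

ΔU ≈ -3.75 kJ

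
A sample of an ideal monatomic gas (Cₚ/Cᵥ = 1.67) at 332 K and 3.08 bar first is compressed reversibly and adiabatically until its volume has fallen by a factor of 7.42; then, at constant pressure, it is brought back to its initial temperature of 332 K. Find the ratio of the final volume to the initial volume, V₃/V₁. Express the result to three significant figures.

V₃/V₁ ≈ 0.0352

Adiabatic step: V₂/V₁ = 0.1348; T₂ = T₁·7.42^(0.67) = 1271 K.
Isobaric step: V₃/V₂ = T₃/T₂ = 332/1271.
V₃/V₁ = (V₂/V₁)(V₃/V₂) = 0.1348 × (332/1271) = 0.03519.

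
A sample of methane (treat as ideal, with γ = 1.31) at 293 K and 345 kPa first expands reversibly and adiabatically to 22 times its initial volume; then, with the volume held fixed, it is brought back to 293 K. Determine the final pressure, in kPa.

Adiabatic step (PV^γ = const): P₂ = 345×(1/22)^(1.31) = 6.015 kPa; T₂ = 293×(1/22)^(0.31) = 112.4 K.
Isochoric: P₃ = P₂(T₃/T₂) = 6.015 × (293/112.4) = 15.68 kPa.

P₃ ≈ 15.7 kPa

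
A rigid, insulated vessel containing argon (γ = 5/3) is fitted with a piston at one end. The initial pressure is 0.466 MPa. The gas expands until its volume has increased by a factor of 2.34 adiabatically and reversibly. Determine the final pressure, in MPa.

P₂ ≈ 0.113 MPa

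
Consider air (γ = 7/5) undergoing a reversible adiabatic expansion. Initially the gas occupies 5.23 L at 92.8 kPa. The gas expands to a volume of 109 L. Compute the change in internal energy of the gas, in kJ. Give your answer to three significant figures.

P₂ = P₁(V₁/V₂)^γ = 92.8×(5.23/109)^(7/5) = 1.321 kPa.
For a reversible adiabat, W_by_gas = (P₁V₁ − P₂V₂)/(γ−1).
W_by = (92800×0.00523 − 1321×0.109) / (2/5) = 853.3 J.
Q = 0 ⇒ ΔU = −W_by = -853.3 J.

ΔU ≈ -0.853 kJ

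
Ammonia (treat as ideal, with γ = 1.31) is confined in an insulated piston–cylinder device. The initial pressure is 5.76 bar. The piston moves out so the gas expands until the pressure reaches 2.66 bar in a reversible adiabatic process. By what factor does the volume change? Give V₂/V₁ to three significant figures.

From PV^γ = const, V₂/V₁ = (P₁/P₂)^(1/γ).
V₂/V₁ = (5.76/2.66)^(0.763) = 1.804.

V₂/V₁ ≈ 1.80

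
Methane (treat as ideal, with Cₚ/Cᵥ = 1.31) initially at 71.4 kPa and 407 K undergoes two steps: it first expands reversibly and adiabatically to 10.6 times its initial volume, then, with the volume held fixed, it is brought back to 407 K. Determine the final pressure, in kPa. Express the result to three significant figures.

Adiabatic step (PV^γ = const): P₂ = 71.4×(1/10.6)^(1.31) = 3.24 kPa; T₂ = 407×(1/10.6)^(0.31) = 195.8 K.
Isochoric: P₃ = P₂(T₃/T₂) = 3.24 × (407/195.8) = 6.736 kPa.

P₃ ≈ 6.74 kPa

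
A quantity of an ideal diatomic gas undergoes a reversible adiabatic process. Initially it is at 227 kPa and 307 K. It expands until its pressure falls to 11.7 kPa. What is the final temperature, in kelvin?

T₂ ≈ 132 K

Along an adiabat T P^((1−γ)/γ) is constant, so T₂ = T₁ (P₂/P₁)^((γ−1)/γ).
For a diatomic ideal gas γ = 7/5, so (γ−1)/γ = 2/7.
T₂ = 307 × (11.7/227)^(2/7) = 131.6 K.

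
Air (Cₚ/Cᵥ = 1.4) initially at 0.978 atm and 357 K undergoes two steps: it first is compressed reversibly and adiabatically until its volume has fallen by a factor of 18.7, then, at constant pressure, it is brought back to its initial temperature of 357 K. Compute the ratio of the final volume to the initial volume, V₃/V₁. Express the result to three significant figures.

V₃/V₁ ≈ 0.0166

Adiabatic step: V₂/V₁ = 0.05348; T₂ = T₁·18.7^(0.4) = 1152 K.
Isobaric step: V₃/V₂ = T₃/T₂ = 357/1152.
V₃/V₁ = (V₂/V₁)(V₃/V₂) = 0.05348 × (357/1152) = 0.01657.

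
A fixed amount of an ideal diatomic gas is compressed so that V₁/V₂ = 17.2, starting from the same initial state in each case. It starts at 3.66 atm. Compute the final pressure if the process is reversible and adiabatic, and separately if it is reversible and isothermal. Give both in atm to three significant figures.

adiabatic: 196 atm; isothermal: 63.0 atm

For a diatomic ideal gas γ = 7/5.
Isothermal: P₂ = P₁(V₁/V₂) = 3.66×17.2 = 62.95 atm.
Adiabatic: P₂ = P₁(V₁/V₂)^γ = 3.66×17.2^(7/5) = 196.4 atm.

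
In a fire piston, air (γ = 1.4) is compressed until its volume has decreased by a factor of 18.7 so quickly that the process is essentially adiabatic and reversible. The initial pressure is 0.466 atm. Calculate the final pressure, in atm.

P₂ ≈ 28.1 atm

Adiabatic: P₁V₁^γ = P₂V₂^γ ⇒ P₂ = P₁ (V₁/V₂)^γ.
P₂ = 0.466 × 18.7^(1.4) = 28.12 atm.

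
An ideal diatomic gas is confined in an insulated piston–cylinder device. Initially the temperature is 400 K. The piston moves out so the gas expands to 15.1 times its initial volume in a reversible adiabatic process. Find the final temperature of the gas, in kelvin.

T₂ ≈ 135 K

Adiabatic: T₁V₁^(γ−1) = T₂V₂^(γ−1) ⇒ T₂ = T₁ (V₁/V₂)^(γ−1).
For a diatomic ideal gas γ = 7/5, so γ−1 = 2/5.
T₂ = 400 × (1/15.1)^(2/5) = 135 K.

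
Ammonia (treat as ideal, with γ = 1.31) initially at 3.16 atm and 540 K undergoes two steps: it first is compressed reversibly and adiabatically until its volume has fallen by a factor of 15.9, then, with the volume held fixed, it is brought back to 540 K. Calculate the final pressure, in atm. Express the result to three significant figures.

Adiabatic step (PV^γ = const): P₂ = 3.16×15.9^(1.31) = 118.4 atm; T₂ = 540×15.9^(0.31) = 1273 K.
Isochoric: P₃ = P₂(T₃/T₂) = 118.4 × (540/1273) = 50.24 atm.

P₃ ≈ 50.2 atm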